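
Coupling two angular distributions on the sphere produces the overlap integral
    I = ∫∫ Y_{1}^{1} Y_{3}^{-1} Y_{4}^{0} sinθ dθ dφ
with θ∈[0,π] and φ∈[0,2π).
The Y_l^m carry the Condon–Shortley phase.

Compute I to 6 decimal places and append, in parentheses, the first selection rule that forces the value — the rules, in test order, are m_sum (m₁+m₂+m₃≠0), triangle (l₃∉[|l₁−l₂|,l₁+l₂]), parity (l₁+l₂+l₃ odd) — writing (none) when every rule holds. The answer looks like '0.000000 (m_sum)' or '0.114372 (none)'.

m-sum 0 ✓  L=8 even ✓  2≤4≤4 ✓
Π(2lᵢ+1) = 3×7×9 = 189
triangle coeff Δ(1,3,4) = 1/252
Σ_t [0,0]: t=0:+1/36 = 1/36
(3j)²=4/63 [(1 3 4; 0 0 0)], sign=+1
Σ_t [0,0]: t=0:+1/96 = 1/96
(3j)²=1/42 [(1 3 4; 1 -1 0)], sign=+1
⇒ 4πI² = 2/7
I = (+1)√(2/7/(4π)) = 0.15078601
No selection rule forces the value: the integral is nonzero (none).

0.150786 (none)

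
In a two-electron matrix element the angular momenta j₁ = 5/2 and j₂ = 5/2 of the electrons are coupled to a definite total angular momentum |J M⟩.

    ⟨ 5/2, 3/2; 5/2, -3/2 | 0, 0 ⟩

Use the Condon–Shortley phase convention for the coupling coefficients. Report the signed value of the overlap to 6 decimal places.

−√(1/6) ≈ -0.408248

triangle: 5!·0!·0!/6! = 120/720
(j±m)!: 4!·1!·1!·4!·0!·0! = 576
prefactor² = (2J+1)·Δ·N² = 96
  k=1: −1/(1!·4!·0!·0!·0!·0!) = -1/24
Σ = -1/24  ⇒  CG² = 96·(-1/24)² = 1/6
CG = −√(1/6) = -0.408248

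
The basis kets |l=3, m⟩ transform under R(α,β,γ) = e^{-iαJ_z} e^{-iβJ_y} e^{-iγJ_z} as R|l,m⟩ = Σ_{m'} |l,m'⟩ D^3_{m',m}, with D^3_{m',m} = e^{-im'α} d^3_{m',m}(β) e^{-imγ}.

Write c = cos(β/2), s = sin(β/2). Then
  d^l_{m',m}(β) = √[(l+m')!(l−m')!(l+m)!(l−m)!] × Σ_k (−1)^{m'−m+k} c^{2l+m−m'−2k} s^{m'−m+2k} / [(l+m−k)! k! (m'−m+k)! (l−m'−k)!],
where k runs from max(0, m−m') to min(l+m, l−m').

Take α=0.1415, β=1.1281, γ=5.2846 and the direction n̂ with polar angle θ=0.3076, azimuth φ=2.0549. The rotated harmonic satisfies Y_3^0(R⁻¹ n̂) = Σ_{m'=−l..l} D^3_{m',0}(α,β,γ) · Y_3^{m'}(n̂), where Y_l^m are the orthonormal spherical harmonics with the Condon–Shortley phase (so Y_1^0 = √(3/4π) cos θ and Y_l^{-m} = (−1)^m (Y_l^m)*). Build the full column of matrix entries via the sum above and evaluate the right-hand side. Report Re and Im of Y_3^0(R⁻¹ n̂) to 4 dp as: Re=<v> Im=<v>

Re=-0.2951 Im=0.0000

Need the full column D^3_{m',0} for m'=−3..3 at α=0.1415, β=1.1281, γ=5.2846.
cos(β/2)=0.845097, sin(β/2)=0.534613
d^3_{-3,0}: single k=3 term ⇒ +0.412433;  D = +0.375828+0.169867i
d^3_{-2,0}: k∈[2..3] ⇒ +0.798484 -0.319545 = +0.478938;  D = +0.459887+0.133738i
d^3_{-1,0}: k∈[1..3] ⇒ +0.798294 -0.958408 +0.127848 = -0.032266;  D = -0.031943-0.004550i
d^3_{0,0}: k∈[0..3] ⇒ +0.364283 -1.312042 +0.525066 -0.023347 = -0.446040;  D = -0.446040+0.000000i
d^3_{1,0}: k∈[0..2] ⇒ -0.798294 +0.958408 -0.127848 = +0.032266;  D = +0.031943-0.004550i
d^3_{2,0}: k∈[0..1] ⇒ +0.798484 -0.319545 = +0.478938;  D = +0.459887-0.133738i
d^3_{3,0}: single k=0 term ⇒ -0.412433;  D = -0.375828+0.169867i
Y_3^{m'}(θ=0.3076,φ=2.0549) and Σ D·Y over m':
  (+0.3758+0.1699i)·(+0.0115+0.0014i)  (+0.4599+0.1337i)·(-0.0506+0.0736i)  (-0.0319-0.0046i)·(-0.1613-0.3067i)  (-0.4460+0.0000i)·(+0.5483+0.0000i)  (+0.0319-0.0046i)·(+0.1613-0.3067i)  (+0.4599-0.1337i)·(-0.0506-0.0736i)  (-0.3758+0.1699i)·(-0.0115+0.0014i)
Y_3^0(R⁻¹ n̂) = -0.295097+0.000000i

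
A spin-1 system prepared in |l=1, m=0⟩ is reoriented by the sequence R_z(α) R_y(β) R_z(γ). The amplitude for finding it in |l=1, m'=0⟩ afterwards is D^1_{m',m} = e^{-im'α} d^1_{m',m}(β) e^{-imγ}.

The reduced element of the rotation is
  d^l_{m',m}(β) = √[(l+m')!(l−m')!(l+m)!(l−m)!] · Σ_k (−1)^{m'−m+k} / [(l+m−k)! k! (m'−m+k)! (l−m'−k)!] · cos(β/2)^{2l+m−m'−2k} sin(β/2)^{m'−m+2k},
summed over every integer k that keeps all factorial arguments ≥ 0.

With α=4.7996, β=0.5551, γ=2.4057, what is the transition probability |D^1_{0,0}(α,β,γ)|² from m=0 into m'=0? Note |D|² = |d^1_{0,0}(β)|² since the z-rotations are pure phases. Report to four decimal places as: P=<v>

P=0.7222

D^1_{0,0}(4.7996,0.5551,2.4057) = e^{-i·0·4.7996}·d^1_{0,0}(0.5551)·e^{-i·0·2.4057}. Compute d first:
c=cos(0.555100/2)=0.961730, s=sin(0.555100/2)=0.274000; N=√[1·1·1·1]=1.000000
k: max(0,(0)−(0))=0 … min(1+(0),1−(0))=1
  k=0: (−1)^0·1.0000/(1)·0.9617^2·0.2740^0 = +0.924924
  k=1: (−1)^1·1.0000/(1)·0.9617^0·0.2740^2 = -0.075076
d^1_{0,0}(0.5551) = +0.924924 -0.075076 = +0.849848
|D^1_{0,0}|² = |d^1_{0,0}(β)|² = (+0.849848)² = 0.722241 (the z-rotation phases have unit modulus)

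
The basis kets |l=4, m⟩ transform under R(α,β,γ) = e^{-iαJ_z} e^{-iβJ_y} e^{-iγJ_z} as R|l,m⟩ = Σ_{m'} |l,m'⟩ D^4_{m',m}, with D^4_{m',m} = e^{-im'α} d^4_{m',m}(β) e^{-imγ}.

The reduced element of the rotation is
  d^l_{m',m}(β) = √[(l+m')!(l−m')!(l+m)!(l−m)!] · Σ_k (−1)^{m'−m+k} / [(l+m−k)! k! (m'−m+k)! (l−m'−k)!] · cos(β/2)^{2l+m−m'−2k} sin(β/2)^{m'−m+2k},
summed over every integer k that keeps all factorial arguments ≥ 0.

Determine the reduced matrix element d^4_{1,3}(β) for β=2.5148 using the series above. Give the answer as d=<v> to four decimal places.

d=-0.0917

d^4_{1,3}(β=2.5148) via the finite sum:
c=cos(2.514800/2)=0.308291, s=sin(2.514800/2)=0.951292; N=√[120·6·5040·1]=1904.940944
k: max(0,(3)−(1))=2 … min(4+(3),4−(1))=3
  k=2: (−1)^0·1904.9409/(240)·0.3083^6·0.9513^2 = +0.006167
  k=3: (−1)^1·1904.9409/(144)·0.3083^4·0.9513^4 = -0.097863
d^4_{1,3}(2.5148) = +0.006167 -0.097863 = -0.091696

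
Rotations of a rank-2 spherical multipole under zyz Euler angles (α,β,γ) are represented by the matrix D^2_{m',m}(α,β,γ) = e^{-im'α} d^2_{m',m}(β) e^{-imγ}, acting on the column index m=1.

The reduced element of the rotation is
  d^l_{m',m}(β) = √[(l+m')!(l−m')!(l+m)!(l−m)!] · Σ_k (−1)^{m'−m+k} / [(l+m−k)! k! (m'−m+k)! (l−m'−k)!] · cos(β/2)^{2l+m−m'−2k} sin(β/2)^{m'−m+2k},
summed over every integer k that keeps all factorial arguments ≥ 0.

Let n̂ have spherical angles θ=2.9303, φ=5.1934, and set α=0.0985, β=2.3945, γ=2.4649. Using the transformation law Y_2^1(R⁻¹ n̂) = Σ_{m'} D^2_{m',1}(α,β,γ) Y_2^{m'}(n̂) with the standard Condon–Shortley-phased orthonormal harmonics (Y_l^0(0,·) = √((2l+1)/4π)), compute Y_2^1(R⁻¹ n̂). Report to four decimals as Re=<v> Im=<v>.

Need the full column D^2_{m',1} for m'=−2..2 at α=0.0985, β=2.3945, γ=2.4649.
cos(β/2)=0.364919, sin(β/2)=0.931039
d^2_{-2,1}: single k=3 term ⇒ +0.589021;  D = -0.378151-0.451605i
d^2_{-1,1}: k∈[2..3] ⇒ +0.346299 -0.751401 = -0.405102;  D = +0.289359+0.283512i
d^2_{0,1}: k∈[1..2] ⇒ +0.110824 -0.721400 = -0.610576;  D = +0.476035+0.382354i
d^2_{1,1}: k∈[0..1] ⇒ +0.017733 -0.346299 = -0.328566;  D = +0.275158+0.179565i
d^2_{2,1}: single k=0 term ⇒ -0.090488;  D = +0.080275+0.041761i
Y_2^{m'}(θ=2.9303,φ=5.1934) and Σ D·Y over m':
  (-0.3782-0.4516i)·(-0.0097+0.0139i)  (+0.2894+0.2835i)·(-0.0733-0.1404i)  (+0.4760+0.3824i)·(+0.5892+0.0000i)  (+0.2752+0.1796i)·(+0.0733-0.1404i)  (+0.0803+0.0418i)·(-0.0097-0.0139i)
Y_2^1(R⁻¹ n̂) = +0.354229+0.135962i

Re=0.3542 Im=0.1360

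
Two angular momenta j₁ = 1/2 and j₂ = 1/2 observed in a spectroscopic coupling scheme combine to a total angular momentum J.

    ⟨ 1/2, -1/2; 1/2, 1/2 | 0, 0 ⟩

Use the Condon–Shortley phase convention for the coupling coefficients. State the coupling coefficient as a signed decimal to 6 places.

triangle: 1!*0!*0!/2! = 1/2
(j±m)!: 0!*1!*1!*0!*0!*0! = 1
prefactor² = (2J+1)*Δ*N² = 1/2
  k=1: −1/(1!*0!*0!*0!*0!*0!) = -1
Σ = -1  ⇒  CG² = 1/2*(-1)² = 1/2
CG = −√(1/2) = -0.707107

−√(1/2) ≈ -0.707107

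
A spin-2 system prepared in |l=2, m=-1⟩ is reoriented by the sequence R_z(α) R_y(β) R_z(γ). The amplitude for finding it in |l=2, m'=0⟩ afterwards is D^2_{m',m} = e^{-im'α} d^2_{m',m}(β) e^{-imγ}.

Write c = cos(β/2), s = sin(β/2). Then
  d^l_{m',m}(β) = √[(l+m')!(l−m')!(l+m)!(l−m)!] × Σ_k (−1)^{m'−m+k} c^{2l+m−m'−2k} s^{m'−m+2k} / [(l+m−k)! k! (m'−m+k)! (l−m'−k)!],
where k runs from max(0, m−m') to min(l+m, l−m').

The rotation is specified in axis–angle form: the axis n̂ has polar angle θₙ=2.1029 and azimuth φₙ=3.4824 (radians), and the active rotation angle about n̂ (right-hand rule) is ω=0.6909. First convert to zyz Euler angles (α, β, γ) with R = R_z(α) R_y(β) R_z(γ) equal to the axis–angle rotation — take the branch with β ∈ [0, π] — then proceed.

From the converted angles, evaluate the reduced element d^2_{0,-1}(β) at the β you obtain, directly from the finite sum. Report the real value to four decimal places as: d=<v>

d=-0.5672

Axis–angle → zyz. n̂ = (sinθₙcosφₙ, sinθₙsinφₙ, cosθₙ) = (-0.812179, -0.288036, -0.507347), ω = 0.6909.
R = I cosω + sinω [n̂]ₓ + (1−cosω) n̂n̂ᵀ gives
  R = [+0.921945, +0.376945, -0.089049; -0.269649, +0.789699, +0.551058; +0.278041, -0.484033, +0.829702]
β = atan2(√(R₁₃²+R₂₃²), R₃₃) = 0.592223; α = atan2(R₂₃, R₁₃) mod 2π = 1.731008; γ = atan2(R₃₂, −R₃₁) mod 2π = 4.190986
d^2_{0,-1}(β=0.5922) via the finite sum:
With c≡cos(β/2)=0.956478 and s≡sin(β/2)=0.291803, N=[2·2·1·6]^{1/2}=4.898979
k: max(0,(-1)−(0))=0 … min(2+(-1),2−(0))=1
  k=0: (−1)^1·4.8990/(2)·0.9565^3·0.2918^1 = -0.625448
  k=1: (−1)^2·4.8990/(2)·0.9565^1·0.2918^3 = +0.058213
d^2_{0,-1}(0.5922) = -0.625448 +0.058213 = -0.567235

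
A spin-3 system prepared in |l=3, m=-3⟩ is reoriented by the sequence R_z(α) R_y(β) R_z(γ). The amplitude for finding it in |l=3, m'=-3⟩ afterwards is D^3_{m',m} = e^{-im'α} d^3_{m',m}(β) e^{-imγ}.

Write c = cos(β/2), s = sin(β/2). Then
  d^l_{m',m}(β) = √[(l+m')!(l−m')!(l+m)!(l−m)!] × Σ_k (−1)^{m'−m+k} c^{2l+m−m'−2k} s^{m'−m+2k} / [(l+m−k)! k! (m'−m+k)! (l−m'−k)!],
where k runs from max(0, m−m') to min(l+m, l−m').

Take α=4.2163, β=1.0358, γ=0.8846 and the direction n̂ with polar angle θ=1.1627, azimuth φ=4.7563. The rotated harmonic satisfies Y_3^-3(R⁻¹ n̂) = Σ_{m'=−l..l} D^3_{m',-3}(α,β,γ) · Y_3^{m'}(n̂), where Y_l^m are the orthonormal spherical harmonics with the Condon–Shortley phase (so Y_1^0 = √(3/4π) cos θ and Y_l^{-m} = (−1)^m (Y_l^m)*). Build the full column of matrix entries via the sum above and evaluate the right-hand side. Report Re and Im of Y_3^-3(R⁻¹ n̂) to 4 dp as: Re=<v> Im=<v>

Re=-0.0049 Im=-0.0447

Need the full column D^3_{m',-3} for m'=−3..3 at α=4.2163, β=1.0358, γ=0.8846.
cos(β/2)=0.868861, sin(β/2)=0.495057
d^3_{-3,-3}: single k=0 term ⇒ +0.430230;  D = -0.395381+0.169623i
d^3_{-2,-3}: single k=0 term ⇒ -0.600456;  D = -0.054462+0.597981i
d^3_{-1,-3}: single k=0 term ⇒ +0.540949;  D = +0.450423+0.299574i
d^3_{0,-3}: single k=0 term ⇒ -0.355902;  D = +0.314393-0.166803i
d^3_{1,-3}: single k=0 term ⇒ +0.175617;  D = +0.001457-0.175611i
d^3_{2,-3}: single k=0 term ⇒ -0.063285;  D = -0.055404-0.030584i
d^3_{3,-3}: single k=0 term ⇒ +0.014721;  D = -0.012391+0.007948i
Y_3^{m'}(θ=1.1627,φ=4.7563) and Σ D·Y over m':
  (-0.3954+0.1696i)·(-0.0424-0.3198i)  (-0.0545+0.5980i)·(-0.3404+0.0300i)  (+0.4504+0.2996i)·(-0.0028-0.0630i)  (+0.3144-0.1668i)·(-0.3277+0.0000i)  (+0.0015-0.1756i)·(+0.0028-0.0630i)  (-0.0554-0.0306i)·(-0.3404-0.0300i)  (-0.0124+0.0079i)·(+0.0424-0.3198i)
Y_3^-3(R⁻¹ n̂) = -0.004867-0.044651i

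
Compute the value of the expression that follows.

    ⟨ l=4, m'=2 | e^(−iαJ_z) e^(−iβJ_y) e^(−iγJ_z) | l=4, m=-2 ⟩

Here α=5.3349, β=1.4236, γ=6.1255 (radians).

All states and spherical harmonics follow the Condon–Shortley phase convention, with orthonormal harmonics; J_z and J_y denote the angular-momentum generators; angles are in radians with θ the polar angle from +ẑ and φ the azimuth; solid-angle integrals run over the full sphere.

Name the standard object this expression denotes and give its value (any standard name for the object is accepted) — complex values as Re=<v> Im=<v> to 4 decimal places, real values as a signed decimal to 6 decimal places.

This is a Wigner D-matrix element — the rotation-matrix element ⟨l m'| R(α,β,γ) |l m⟩ in the angular-momentum basis.
First d^4_{2,-2}(β=1.4236), then the phase factors e^{-i(2)α} and e^{-i(-2)γ}:
With c≡cos(β/2)=0.757187 and s≡sin(β/2)=0.653198, N=[720·2·2·720]^{1/2}=1440.000000
k∈{0,1,2} keeps every argument non-negative
  k=0: (−1)^4·1440.0000/(96)·0.7572^4·0.6532^4 = +0.897601
  k=1: (−1)^5·1440.0000/(120)·0.7572^2·0.6532^6 = -0.534387
  k=2: (−1)^6·1440.0000/(1440)·0.7572^0·0.6532^8 = +0.033140
d^4_{2,-2}(1.4236) = +0.897601 -0.534387 +0.033140 = +0.396354
Phases: e^{-i·(2)·5.3349}=-0.320042+0.947403i, e^{-i·(-2)·6.1255}=+0.950681-0.310169i ⇒ D=-0.004123+0.396333i

Wigner D-matrix element, Re=-0.0041 Im=0.3963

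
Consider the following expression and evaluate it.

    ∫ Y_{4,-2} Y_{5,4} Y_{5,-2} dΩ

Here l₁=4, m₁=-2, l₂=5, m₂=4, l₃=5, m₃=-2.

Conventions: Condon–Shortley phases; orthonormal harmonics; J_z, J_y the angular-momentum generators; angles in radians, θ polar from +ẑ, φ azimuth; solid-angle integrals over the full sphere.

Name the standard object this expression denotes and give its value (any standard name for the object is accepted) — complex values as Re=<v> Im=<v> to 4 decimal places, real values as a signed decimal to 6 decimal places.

This is a Gaunt coefficient — the integral of a triple product of spherical harmonics over the sphere.
Checks pass: Σm=0; 14 even; l₃=5∈[1,9].
(2·4+1)(2·5+1)(2·5+1) = 1089
Δ: 4! 4! 6! / 15! → 1/3153150
sum: t=0:+1/69120 t=1:−1/1728 t=2:+1/576 t=3:−1/1728 t=4:+1/69120 = 7/11520
3j²(4 5 5; 0 0 0) = Δ·Π!·Σ² = 2/143  (sign -1)
sum: t=3:−1/25920 t=4:+1/11520 = 1/20736
3j²(4 5 5; -2 4 -2) = Δ·Π!·Σ² = 5/429  (sign -1)
combine: 4πI² = 1089·2/143·5/429 = 30/169
take √, sign +1: I = 0.11885360

Gaunt coefficient, +0.118854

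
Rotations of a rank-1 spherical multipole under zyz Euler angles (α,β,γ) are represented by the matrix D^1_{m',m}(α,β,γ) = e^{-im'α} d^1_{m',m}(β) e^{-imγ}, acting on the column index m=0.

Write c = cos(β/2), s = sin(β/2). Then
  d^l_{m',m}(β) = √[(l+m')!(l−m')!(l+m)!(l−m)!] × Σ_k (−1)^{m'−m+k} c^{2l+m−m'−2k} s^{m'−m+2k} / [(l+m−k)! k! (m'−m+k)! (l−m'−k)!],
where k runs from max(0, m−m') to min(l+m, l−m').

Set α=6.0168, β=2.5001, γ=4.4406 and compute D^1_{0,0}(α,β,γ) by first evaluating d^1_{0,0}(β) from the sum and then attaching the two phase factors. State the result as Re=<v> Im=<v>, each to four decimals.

Split into d^1_{0,0}(β=2.5001) × two z-phases.
With c≡cos(β/2)=0.315275 and s≡sin(β/2)=0.949000, N=[1·1·1·1]^{1/2}=1.000000
k∈{0,1} keeps every argument non-negative
  k=0: (−1)^0·1.0000/(1)·0.3153^2·0.9490^0 = +0.099398
  k=1: (−1)^1·1.0000/(1)·0.3153^0·0.9490^2 = -0.900602
d^1_{0,0}(2.5001) = +0.099398 -0.900602 = -0.801203
Phases: e^{-i·(0)·6.0168}=+1.000000+0.000000i, e^{-i·(0)·4.4406}=+1.000000+0.000000i ⇒ D=-0.801203+0.000000i

Re=-0.8012 Im=0.0000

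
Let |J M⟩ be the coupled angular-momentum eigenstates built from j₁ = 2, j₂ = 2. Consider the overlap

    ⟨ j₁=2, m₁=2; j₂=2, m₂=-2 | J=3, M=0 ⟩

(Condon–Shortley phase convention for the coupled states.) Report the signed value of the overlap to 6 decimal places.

+√(1/10) = +0.316228

triangle: 1!*3!*3!/8! = 36/40320
(j±m)!: 4!*0!*0!*4!*3!*3! = 20736
prefactor² = (2J+1)*Δ*N² = 648/5
  k=0: +1/(0!*1!*0!*0!*3!*3!) = 1/36
Σ = 1/36  ⇒  CG² = 648/5*(1/36)² = 1/10
CG = +√(1/10) = +0.316228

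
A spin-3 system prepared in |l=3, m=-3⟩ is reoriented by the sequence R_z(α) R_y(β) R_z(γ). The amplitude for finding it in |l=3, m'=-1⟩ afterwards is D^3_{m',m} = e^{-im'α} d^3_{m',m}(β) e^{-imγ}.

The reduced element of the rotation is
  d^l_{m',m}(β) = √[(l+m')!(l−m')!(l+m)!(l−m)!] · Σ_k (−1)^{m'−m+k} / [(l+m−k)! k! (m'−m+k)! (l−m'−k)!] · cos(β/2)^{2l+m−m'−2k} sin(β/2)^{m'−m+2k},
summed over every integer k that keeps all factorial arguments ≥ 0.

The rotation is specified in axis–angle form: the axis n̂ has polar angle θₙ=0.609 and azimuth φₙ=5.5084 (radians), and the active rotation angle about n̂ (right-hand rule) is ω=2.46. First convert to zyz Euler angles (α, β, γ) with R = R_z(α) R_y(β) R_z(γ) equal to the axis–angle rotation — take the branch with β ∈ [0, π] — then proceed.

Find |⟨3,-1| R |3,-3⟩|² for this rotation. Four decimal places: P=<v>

P=0.3208

Axis–angle → zyz. n̂ = (sinθₙcosφₙ, sinθₙsinφₙ, cosθₙ) = (+0.408769, -0.400183, +0.820220), ω = 2.4600.
R = I cosω + sinω [n̂]ₓ + (1−cosω) n̂n̂ᵀ gives
  R = [-0.479720, -0.807380, +0.343522; +0.226149, -0.492059, -0.840675; +0.847777, -0.325602, +0.418638]
β = atan2(√(R₁₃²+R₂₃²), R₃₃) = 1.138851; α = atan2(R₂₃, R₁₃) mod 2π = 5.100309; γ = atan2(R₃₂, −R₃₁) mod 2π = 3.508287
D^3_{-1,-3}(5.1003,1.1389,3.5083) = e^{-i·-1·5.1003}·d^3_{-1,-3}(1.1389)·e^{-i·-3·3.5083}. Compute d first:
With c≡cos(β/2)=0.842211 and s≡sin(β/2)=0.539148, N=[2·24·1·720]^{1/2}=185.903201
The bounds max(0,m−m')=0 and min(l+m,l−m')=0 give 1 term
  k=0: (−1)^2·185.9032/(48)·0.8422^4·0.5391^2 = +0.566429
d^3_{-1,-3}(1.1389) = +0.566429
|D^3_{-1,-3}|² = |d^3_{-1,-3}(β)|² = (+0.566429)² = 0.320842 (the z-rotation phases have unit modulus)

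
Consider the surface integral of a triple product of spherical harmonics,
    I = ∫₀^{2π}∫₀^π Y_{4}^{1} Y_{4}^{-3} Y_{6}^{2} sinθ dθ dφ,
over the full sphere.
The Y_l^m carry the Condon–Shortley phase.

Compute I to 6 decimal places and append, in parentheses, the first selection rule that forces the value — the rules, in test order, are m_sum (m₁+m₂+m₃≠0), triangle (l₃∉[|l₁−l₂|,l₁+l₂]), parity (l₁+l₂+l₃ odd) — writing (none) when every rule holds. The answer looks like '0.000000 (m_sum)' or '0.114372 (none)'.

Rules hold: Σm=0, L=14 even, 0≤6≤8.
N = 9·9·13 = 1053
Δ = 2!·6!·6!/15! = 1/1261260
Racah Σ t=0..2: t=0:+1/4608 t=1:−1/1296 t=2:+1/4608 = -7/20736
⇒ 3j(4 4 6; 0 0 0)² = 20/1287, sgn -1
Racah Σ t=0..1: t=0:+1/8640 t=1:−1/34560 = 1/11520
⇒ 3j(4 4 6; 1 -3 2)² = 3/143, sgn +1
4πI² = N·(3j₀)²·(3jₘ)² = 540/1573
I = -1·√(0.343293/4π) = -0.16528277
No selection rule forces the value: the integral is nonzero (none).

-0.165283 (none)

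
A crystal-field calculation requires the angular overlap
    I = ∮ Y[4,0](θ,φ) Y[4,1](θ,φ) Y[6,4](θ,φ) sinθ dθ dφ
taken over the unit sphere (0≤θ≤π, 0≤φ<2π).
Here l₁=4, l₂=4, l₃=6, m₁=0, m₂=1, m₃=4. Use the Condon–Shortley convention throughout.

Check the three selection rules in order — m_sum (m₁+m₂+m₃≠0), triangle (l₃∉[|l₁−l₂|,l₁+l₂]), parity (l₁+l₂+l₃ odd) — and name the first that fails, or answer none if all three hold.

azimuthal sum: 0 + 1 + 4 = 5  ✗
0 ≤ 6 ≤ 8 (triangle on l)
L = 4 + 4 + 6 = 14 (even)

m_sum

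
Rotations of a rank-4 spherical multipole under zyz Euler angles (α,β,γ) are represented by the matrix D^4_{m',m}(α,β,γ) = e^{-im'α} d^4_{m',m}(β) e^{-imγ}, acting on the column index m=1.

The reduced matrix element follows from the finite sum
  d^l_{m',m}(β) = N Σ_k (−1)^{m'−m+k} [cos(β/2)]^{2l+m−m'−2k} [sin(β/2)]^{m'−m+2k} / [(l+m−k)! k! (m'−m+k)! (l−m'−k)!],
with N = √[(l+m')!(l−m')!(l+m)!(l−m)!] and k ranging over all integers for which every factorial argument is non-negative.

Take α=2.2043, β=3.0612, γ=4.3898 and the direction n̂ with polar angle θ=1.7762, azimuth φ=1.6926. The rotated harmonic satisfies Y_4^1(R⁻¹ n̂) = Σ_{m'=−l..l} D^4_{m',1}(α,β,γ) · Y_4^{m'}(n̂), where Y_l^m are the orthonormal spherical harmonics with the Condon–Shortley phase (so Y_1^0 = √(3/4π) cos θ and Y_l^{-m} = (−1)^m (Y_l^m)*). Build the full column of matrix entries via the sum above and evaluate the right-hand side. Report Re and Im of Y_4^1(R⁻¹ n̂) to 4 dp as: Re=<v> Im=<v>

Need the full column D^4_{m',1} for m'=−4..4 at α=2.2043, β=3.0612, γ=4.3898.
cos(β/2)=0.040186, sin(β/2)=0.999192
d^4_{-4,1}: single k=5 term ⇒ +0.000484;  D = -0.000136-0.000464i
d^4_{-3,1}: k∈[4..5] ⇒ +0.000034 -0.012756 = -0.012721;  D = +0.007722-0.010109i
d^4_{-2,1}: k∈[3..5] ⇒ +0.000001 -0.001371 +0.169531 = +0.168161;  D = +0.168132+0.003161i
d^4_{-1,1}: k∈[2..5] ⇒ +0.000000 -0.000078 +0.024106 -0.993556 = -0.969528;  D = +0.559143+0.792051i
d^4_{0,1}: k∈[1..4] ⇒ +0.000000 -0.000003 +0.001734 -0.178701 = -0.176970;  D = +0.056104-0.167841i
d^4_{1,1}: k∈[0..3] ⇒ +0.000000 -0.000000 +0.000078 -0.016071 = -0.015993;  D = -0.015226+0.004893i
d^4_{2,1}: k∈[0..2] ⇒ -0.000000 +0.000002 -0.000914 = -0.000912;  D = +0.000739+0.000535i
d^4_{3,1}: k∈[0..1] ⇒ +0.000000 -0.000034 = -0.000034;  D = -0.000000-0.000034i
d^4_{4,1}: single k=0 term ⇒ -0.000001;  D = -0.000001+0.000000i
Y_4^{m'}(θ=1.7762,φ=1.6926) and Σ D·Y over m':
  (-0.0001-0.0005i)·(+0.3592-0.1903i)  (+0.0077-0.0101i)·(-0.0856-0.2237i)  (+0.1681+0.0032i)·(+0.2205-0.0548i)  (+0.5591+0.7921i)·(-0.0311-0.2540i)  (+0.0561-0.1678i)·(+0.1917+0.0000i)  (-0.0152+0.0049i)·(+0.0311-0.2540i)  (+0.0007+0.0005i)·(+0.2205+0.0548i)  (-0.0000-0.0000i)·(+0.0856-0.2237i)  (-0.0000+0.0000i)·(+0.3592+0.1903i)
Y_4^1(R⁻¹ n̂) = +0.229631-0.204169i

Re=0.2296 Im=-0.2042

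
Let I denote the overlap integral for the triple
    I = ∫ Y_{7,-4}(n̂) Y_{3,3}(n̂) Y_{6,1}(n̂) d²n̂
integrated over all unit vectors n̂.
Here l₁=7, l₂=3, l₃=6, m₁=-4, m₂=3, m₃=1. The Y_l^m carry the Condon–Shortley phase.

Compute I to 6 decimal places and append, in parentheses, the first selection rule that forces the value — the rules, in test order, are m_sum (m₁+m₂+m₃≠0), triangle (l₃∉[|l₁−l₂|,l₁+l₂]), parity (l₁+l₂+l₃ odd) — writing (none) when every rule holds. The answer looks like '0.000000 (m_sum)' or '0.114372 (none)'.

-0.190770 (none)

Rules hold: Σm=0, L=16 even, 4≤6≤10.
N = 15·7·13 = 1365
Δ = 4!·10!·2!/17! = 1/2042040
Racah Σ t=1..3: t=1:−1/207360 t=2:+1/57600 t=3:−1/207360 = 1/129600
⇒ 3j(7 3 6; 0 0 0)² = 168/12155, sgn +1
Racah Σ t=4..4: t=4:+1/1451520 = 1/1451520
⇒ 3j(7 3 6; -4 3 1)² = 75/3094, sgn -1
4πI² = N·(3j₀)²·(3jₘ)² = 18900/41327
I = -1·√(0.457328/4π) = -0.19076954
No selection rule forces the value: the integral is nonzero (none).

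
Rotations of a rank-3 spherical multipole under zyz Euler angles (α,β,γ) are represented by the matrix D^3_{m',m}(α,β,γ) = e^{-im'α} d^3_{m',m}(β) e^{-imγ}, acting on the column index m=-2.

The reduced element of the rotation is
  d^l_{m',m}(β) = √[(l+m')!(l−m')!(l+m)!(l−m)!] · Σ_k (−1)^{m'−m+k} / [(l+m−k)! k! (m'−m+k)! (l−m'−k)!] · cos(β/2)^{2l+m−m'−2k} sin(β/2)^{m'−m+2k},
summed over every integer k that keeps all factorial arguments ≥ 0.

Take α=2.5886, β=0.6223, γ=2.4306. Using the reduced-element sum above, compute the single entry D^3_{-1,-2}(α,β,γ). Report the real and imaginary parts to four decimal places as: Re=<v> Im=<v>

Re=-0.2361 Im=-0.5520

Split into d^3_{-1,-2}(β=0.6223) × two z-phases.
c=cos(0.622300/2)=0.951982, s=sin(0.622300/2)=0.306154; N=√[2·24·1·120]=75.894664
The bounds max(0,m−m')=0 and min(l+m,l−m')=1 give 2 terms
  k=0: (−1)^1·75.8947/(24)·0.9520^5·0.3062^1 = -0.756978
  k=1: (−1)^2·75.8947/(12)·0.9520^3·0.3062^3 = +0.156579
d^3_{-1,-2}(0.6223) = -0.756978 +0.156579 = -0.600399
Attach z-rotation phases: D = e^{-i(-1)(2.5886)}·(-0.600399)·e^{-i(-2)(2.4306)} = -0.236117-0.552021i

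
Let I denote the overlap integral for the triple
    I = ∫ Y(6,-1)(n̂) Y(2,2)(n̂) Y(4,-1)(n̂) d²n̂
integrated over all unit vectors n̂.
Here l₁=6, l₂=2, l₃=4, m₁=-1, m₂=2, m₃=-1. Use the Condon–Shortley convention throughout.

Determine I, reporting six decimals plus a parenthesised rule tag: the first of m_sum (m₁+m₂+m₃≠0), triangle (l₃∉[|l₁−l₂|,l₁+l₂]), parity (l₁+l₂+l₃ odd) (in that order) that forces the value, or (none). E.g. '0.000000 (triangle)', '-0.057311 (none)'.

Checks pass: Σm=0; 12 even; l₃=4∈[4,8].
(2·6+1)(2·2+1)(2·4+1) = 585
Δ: 4! 8! 0! / 13! → 1/6435
sum: t=2:+1/2304 = 1/2304
3j²(6 2 4; 0 0 0) = Δ·Π!·Σ² = 5/143  (sign +1)
sum: t=4:+1/17280 = 1/17280
3j²(6 2 4; -1 2 -1) = Δ·Π!·Σ² = 7/1287  (sign -1)
combine: 4πI² = 585·5/143·7/1287 = 175/1573
take √, sign -1: I = -0.09409136
No selection rule forces the value: the integral is nonzero (none).

-0.094091 (none)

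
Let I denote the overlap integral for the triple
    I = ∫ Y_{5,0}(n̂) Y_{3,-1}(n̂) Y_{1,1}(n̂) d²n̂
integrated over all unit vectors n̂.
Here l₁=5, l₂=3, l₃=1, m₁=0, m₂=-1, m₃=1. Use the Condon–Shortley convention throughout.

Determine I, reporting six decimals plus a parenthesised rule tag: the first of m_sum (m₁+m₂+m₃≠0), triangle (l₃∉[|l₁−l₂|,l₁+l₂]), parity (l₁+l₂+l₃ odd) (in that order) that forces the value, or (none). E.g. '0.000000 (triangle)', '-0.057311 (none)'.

0.000000 (triangle)

l₃=1 ∉ [2,8] — triangle fails ⇒ I = 0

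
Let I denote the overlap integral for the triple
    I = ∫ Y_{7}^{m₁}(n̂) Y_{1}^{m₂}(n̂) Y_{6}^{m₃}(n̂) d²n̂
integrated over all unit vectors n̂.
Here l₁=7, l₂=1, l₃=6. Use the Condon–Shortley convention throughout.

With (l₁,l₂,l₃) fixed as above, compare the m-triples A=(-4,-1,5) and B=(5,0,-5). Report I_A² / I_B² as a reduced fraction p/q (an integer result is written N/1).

1/8

Shared (l₁,l₂,l₃)=(7,1,6): N and (l;000)² cancel in I_A²/I_B².
A: Δ = 2!·12!·0!/15! = 1/1365; Racah Σ t=0..0: t=0:+1/79833600 = 1/79833600; ⇒ 3j(7 1 6; -4 -1 5)² = 1/455, sgn -1
B: Δ = 2!·12!·0!/15! = 1/1365; Racah Σ t=1..1: t=1:−1/39916800 = -1/39916800; ⇒ 3j(7 1 6; 5 0 -5)² = 8/455, sgn +1
I_A²/I_B² = (1/455)/(8/455) = 1/8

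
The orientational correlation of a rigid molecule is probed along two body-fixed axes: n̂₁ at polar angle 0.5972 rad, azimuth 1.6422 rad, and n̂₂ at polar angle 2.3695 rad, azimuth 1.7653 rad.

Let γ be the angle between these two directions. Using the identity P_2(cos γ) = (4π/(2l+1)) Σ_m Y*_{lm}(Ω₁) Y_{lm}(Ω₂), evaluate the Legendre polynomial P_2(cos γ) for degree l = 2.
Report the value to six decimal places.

Addition theorem: P_2(cos γ) = (4π/5) Σ_m Y*_{lm}(Ω₁) Y_{lm}(Ω₂), m = −2…2:
  m=-2: (-0.120902, -0.017384) × (-0.173952, 0.071302) = (0.022271, -0.005597)  (running Σ = (0.022271, -0.005597))
  m=-1: (-0.025629, 0.358318) × (0.074632, 0.378856) = (-0.137664, 0.017033)  (running Σ = (-0.115393, 0.011436))
  m=0: (0.331589, -0.000000) × (0.170284, 0.000000) = (0.056464, 0.000000)  (running Σ = (-0.058929, 0.011436))
  m=1: (0.025629, 0.358318) × (-0.074632, 0.378856) = (-0.137664, -0.017033)  (running Σ = (-0.196593, -0.005597))
  m=2: (-0.120902, 0.017384) × (-0.173952, -0.071302) = (0.022271, 0.005597)  (running Σ = (-0.174322, -0.000000))
Accumulated sum (-0.174322, -0.000000); after 4π/(2l+1) scaling, (-0.438119, -0.000000) ⇒ P_2 = -0.438119

-0.438119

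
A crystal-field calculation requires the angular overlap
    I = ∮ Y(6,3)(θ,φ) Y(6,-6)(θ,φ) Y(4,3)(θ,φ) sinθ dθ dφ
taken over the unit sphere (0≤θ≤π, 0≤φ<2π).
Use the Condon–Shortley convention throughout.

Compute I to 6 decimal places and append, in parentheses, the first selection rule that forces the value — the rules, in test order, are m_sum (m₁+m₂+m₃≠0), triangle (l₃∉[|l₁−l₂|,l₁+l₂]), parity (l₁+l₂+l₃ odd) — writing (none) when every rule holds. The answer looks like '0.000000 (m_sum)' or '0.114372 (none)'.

Rules hold: Σm=0, L=16 even, 0≤4≤12.
N = 13·13·9 = 1521
Δ = 8!·4!·4!/17! = 1/15315300
Racah Σ t=2..6: t=2:+1/829440 t=3:−1/25920 t=4:+1/9216 t=5:−1/25920 t=6:+1/829440 = 7/207360
⇒ 3j(6 6 4; 0 0 0)² = 28/2431, sgn +1
Racah Σ t=0..0: t=0:+1/5806080 = 1/5806080
⇒ 3j(6 6 4; 3 -6 3)² = 9/884, sgn -1
4πI² = N·(3j₀)²·(3jₘ)² = 567/3179
I = -1·√(0.178358/4π) = -0.11913554
No selection rule forces the value: the integral is nonzero (none).

-0.119136 (none)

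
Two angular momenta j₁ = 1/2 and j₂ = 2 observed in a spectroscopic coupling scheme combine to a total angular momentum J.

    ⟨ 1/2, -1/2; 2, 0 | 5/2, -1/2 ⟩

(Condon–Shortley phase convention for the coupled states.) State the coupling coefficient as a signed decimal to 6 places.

+0.774597

j₁+j₂−J=0  J+j₁−j₂=1  J−j₁+j₂=4  j₁+j₂+J+1=6
(j₁±m₁, j₂±m₂, J±M) = (0,1,2,2,2,3)
P² = 48/5
sum k=0..0:
  [0] +1/4 = 1/4
S = 1/4
C² = P²·S² = 3/5 ; C = +0.774597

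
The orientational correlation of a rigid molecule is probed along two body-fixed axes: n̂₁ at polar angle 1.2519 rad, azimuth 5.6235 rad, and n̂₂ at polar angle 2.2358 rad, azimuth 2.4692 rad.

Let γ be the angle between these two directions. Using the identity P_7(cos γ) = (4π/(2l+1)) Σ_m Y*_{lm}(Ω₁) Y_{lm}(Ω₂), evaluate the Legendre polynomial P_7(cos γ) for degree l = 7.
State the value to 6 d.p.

Addition theorem: P_7(cos γ) = (4π/15) Σ_m Y*_{lm}(Ω₁) Y_{lm}(Ω₂), m = −7…7:
  [-7]  conj(Y_{7,-7})(Ω₁) = (-0.032880, 0.346566) ; Y_{7,-7}(Ω₂) = (0.000527, 0.093431) ; Δ = (-0.032397, -0.002889)
  [-6]  conj(Y_{7,-6})(Ω₁) = (-0.294487, 0.313412) ; Y_{7,-6}(Ω₂) = (0.171954, 0.213498) ; Δ = (-0.117551, -0.008980)
  [-5]  conj(Y_{7,-5})(Ω₁) = (-0.077741, 0.012293) ; Y_{7,-5}(Ω₂) = (0.426756, 0.095597) ; Δ = (-0.034351, -0.002186)
  [-4]  conj(Y_{7,-4})(Ω₁) = (0.282288, 0.155261) ; Y_{7,-4}(Ω₂) = (0.304584, -0.147891) ; Δ = (0.108942, 0.005542)
  [-3]  conj(Y_{7,-3})(Ω₁) = (0.079195, 0.183084) ; Y_{7,-3}(Ω₂) = (-0.032537, 0.067983) ; Δ = (-0.015023, -0.000573)
  [-2]  conj(Y_{7,-2})(Ω₁) = (0.061285, -0.238591) ; Y_{7,-2}(Ω₂) = (0.082415, 0.358421) ; Δ = (0.090567, 0.002302)
  [-1]  conj(Y_{7,-1})(Ω₁) = (0.186657, -0.144771) ; Y_{7,-1}(Ω₂) = (0.066074, 0.052605) ; Δ = (0.019949, 0.000254)
  [+0]  conj(Y_{7,0})(Ω₁) = (-0.221053, -0.000000) ; Y_{7,0}(Ω₂) = (-0.343447, 0.000000) ; Δ = (0.075920, 0.000000)
  [+1]  conj(Y_{7,1})(Ω₁) = (-0.186657, -0.144771) ; Y_{7,1}(Ω₂) = (-0.066074, 0.052605) ; Δ = (0.019949, -0.000254)
  [+2]  conj(Y_{7,2})(Ω₁) = (0.061285, 0.238591) ; Y_{7,2}(Ω₂) = (0.082415, -0.358421) ; Δ = (0.090567, -0.002302)
  [+3]  conj(Y_{7,3})(Ω₁) = (-0.079195, 0.183084) ; Y_{7,3}(Ω₂) = (0.032537, 0.067983) ; Δ = (-0.015023, 0.000573)
  [+4]  conj(Y_{7,4})(Ω₁) = (0.282288, -0.155261) ; Y_{7,4}(Ω₂) = (0.304584, 0.147891) ; Δ = (0.108942, -0.005542)
  [+5]  conj(Y_{7,5})(Ω₁) = (0.077741, 0.012293) ; Y_{7,5}(Ω₂) = (-0.426756, 0.095597) ; Δ = (-0.034351, 0.002186)
  [+6]  conj(Y_{7,6})(Ω₁) = (-0.294487, -0.313412) ; Y_{7,6}(Ω₂) = (0.171954, -0.213498) ; Δ = (-0.117551, 0.008980)
  [+7]  conj(Y_{7,7})(Ω₁) = (0.032880, 0.346566) ; Y_{7,7}(Ω₂) = (-0.000527, 0.093431) ; Δ = (-0.032397, 0.002889)
Σ over m = (0.116190, -0.000000); ×(4π/15) → (0.097339, -0.000000). Real part: 0.097339

0.097339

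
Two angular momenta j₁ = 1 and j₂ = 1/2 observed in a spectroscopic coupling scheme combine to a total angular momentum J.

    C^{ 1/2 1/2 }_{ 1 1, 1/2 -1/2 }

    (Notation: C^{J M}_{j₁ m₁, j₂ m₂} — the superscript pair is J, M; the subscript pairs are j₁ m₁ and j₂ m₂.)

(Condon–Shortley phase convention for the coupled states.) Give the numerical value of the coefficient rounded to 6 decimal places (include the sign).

+√(2/3) ≈ +0.816497

√[2·1!1!0!/3! · 2!0!0!1!1!0!] = √(2/3)
  +(−1)^0/∏(0,1,0,0,1,0)! = 1  (running 1)
⟨..|..⟩ = √(2/3)·(1) = +0.816497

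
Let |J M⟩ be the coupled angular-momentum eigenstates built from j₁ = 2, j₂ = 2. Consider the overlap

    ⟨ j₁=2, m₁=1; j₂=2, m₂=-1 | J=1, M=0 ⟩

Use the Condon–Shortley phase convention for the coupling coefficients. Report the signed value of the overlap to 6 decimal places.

j₁+j₂−J=3  J+j₁−j₂=1  J−j₁+j₂=1  j₁+j₂+J+1=6
(j₁±m₁, j₂±m₂, J±M) = (3,1,1,3,1,1)
P² = 9/10
sum k=0..1:
  [0] +1/6 = 1/6
  [1] −1/2 = -1/2
S = -1/3
C² = P²·S² = 1/10 ; C = -0.316228

−√(1/10) = -0.316228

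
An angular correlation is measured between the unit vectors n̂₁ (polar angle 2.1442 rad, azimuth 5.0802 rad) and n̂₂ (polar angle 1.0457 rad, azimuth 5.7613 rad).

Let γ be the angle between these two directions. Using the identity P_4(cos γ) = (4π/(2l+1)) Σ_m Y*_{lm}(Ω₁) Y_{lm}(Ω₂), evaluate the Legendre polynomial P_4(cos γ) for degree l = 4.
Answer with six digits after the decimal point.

Term-by-term m-sum for l=4 (normalisation 4π/9 = 1.396263):
  m=-4: Y*=(0.021904, 0.219295)  Y=(-0.122557, 0.215675)  product (-0.049981, -0.022152)
  m=-3: Y*=(0.359377, -0.181361)  Y=(0.002090, 0.406483)  product (0.074471, 0.145702)
  m=-2: Y*=(-0.185547, -0.167938)  Y=(0.095623, 0.164322)  product (0.009853, -0.046548)
  m=-1: Y*=(0.072864, -0.189088)  Y=(-0.220745, -0.126944)  product (-0.040088, 0.032491)
  m=+0: Y*=(-0.295942, -0.000000)  Y=(-0.246339, 0.000000)  product (0.072902, 0.000000)
  m=+1: Y*=(-0.072864, -0.189088)  Y=(0.220745, -0.126944)  product (-0.040088, -0.032491)
  m=+2: Y*=(-0.185547, 0.167938)  Y=(0.095623, -0.164322)  product (0.009853, 0.046548)
  m=+3: Y*=(-0.359377, -0.181361)  Y=(-0.002090, 0.406483)  product (0.074471, -0.145702)
  m=+4: Y*=(0.021904, -0.219295)  Y=(-0.122557, -0.215675)  product (-0.049981, 0.022152)
Accumulated sum (0.061413, 0.000000); after 4π/(2l+1) scaling, (0.085748, 0.000000) ⇒ P_4 = 0.085748

0.085748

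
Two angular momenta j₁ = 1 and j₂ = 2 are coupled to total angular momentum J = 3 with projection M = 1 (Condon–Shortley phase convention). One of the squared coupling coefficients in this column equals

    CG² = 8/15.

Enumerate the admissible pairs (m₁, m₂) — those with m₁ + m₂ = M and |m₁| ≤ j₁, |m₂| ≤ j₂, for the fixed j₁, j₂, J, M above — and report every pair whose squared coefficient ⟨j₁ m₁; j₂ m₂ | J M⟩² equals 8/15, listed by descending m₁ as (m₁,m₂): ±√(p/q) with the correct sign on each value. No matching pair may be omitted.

Admissible pairs with m₁+m₂ = M = 1: (-1,2), (0,1), (1,0)
  (m₁,m₂)=(1,0): CG² = 2/5, CG = +√(2/5)
  (m₁,m₂)=(0,1): CG² = 8/15, CG = +√(8/15)   ← matches the target
  (m₁,m₂)=(-1,2): CG² = 1/15, CG = +√(1/15)
Pairs with CG² = 8/15: (0,1): +√(8/15)

(0,1): +√(8/15)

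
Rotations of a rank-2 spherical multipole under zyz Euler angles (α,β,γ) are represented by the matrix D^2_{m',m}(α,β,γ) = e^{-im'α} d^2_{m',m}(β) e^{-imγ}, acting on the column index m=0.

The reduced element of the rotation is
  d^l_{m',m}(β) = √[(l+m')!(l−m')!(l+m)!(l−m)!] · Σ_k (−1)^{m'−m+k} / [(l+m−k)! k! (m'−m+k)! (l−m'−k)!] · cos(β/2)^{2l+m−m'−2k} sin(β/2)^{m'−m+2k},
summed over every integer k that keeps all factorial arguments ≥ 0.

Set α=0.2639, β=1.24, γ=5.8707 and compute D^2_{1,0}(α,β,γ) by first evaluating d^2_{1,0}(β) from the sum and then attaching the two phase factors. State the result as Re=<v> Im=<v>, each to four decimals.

Split into d^2_{1,0}(β=1.2400) × two z-phases.
c=cos(1.240000/2)=0.813878, s=sin(1.240000/2)=0.581035; N=√[6·1·2·2]=4.898979
The bounds max(0,m−m')=0 and min(l+m,l−m')=1 give 2 terms
  k=0: (−1)^1·4.8990/(2)·0.8139^3·0.5810^1 = -0.767285
  k=1: (−1)^2·4.8990/(2)·0.8139^1·0.5810^3 = +0.391059
d^2_{1,0}(1.2400) = -0.767285 +0.391059 = -0.376226
D = (+0.965380-0.260848i)·(-0.376226)·(+1.000000+0.000000i) = -0.363201+0.098138i

Re=-0.3632 Im=0.0981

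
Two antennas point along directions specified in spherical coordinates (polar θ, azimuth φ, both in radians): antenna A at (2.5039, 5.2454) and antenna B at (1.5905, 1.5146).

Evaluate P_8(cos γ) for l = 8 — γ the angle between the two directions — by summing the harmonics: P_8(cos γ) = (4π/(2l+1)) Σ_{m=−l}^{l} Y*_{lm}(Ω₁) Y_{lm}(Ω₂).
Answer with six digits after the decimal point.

Summing Y*_{l m}(θ₁,φ₁)·Y_{l m}(θ₂,φ₂) over m ∈ [−8, 8]; prefactor 4π/(2·8+1) = 0.739198:
  m=-8: (-0.00353 - 0.00733j) × (0.46349 + 0.22365j) = 0.00001 - 0.00419j  (running Σ = 0.00001 - 0.00419j)
  m=-7: (-0.02441 + 0.03650j) × (0.01555 - 0.03747j) = 0.00099 + 0.00148j  (running Σ = 0.00099 - 0.00270j)
  m=-6: (0.14530 + 0.00821j) × (0.35274 + 0.12366j) = 0.05024 + 0.02087j  (running Σ = 0.05123 + 0.01816j)
  m=-5: (-0.14980 - 0.29019j) × (0.01329 - 0.04604j) = -0.01535 + 0.00304j  (running Σ = 0.03588 + 0.02120j)
  m=-4: (-0.25569 + 0.40671j) × (0.32620 + 0.07459j) = -0.11374 + 0.11360j  (running Σ = -0.07786 + 0.13480j)
  m=-3: (0.36545 + 0.01032j) × (0.00863 - 0.05070j) = 0.00368 - 0.01844j  (running Σ = -0.07419 + 0.11636j)
  m=-2: (0.04529 + 0.08197j) × (0.31629 + 0.03570j) = 0.01140 + 0.02754j  (running Σ = -0.06279 + 0.14391j)
  m=-1: (0.21109 - 0.35779j) × (0.00297 - 0.05285j) = -0.01828 - 0.01222j  (running Σ = -0.08107 + 0.13169j)
  m=0: (-0.03981 + 0.00000j) × (0.31360 + 0.00000j) = -0.01248 + 0.00000j  (running Σ = -0.09355 + 0.13169j)
  m=1: (-0.21109 - 0.35779j) × (-0.00297 - 0.05285j) = -0.01828 + 0.01222j  (running Σ = -0.11183 + 0.14391j)
  m=2: (0.04529 - 0.08197j) × (0.31629 - 0.03570j) = 0.01140 - 0.02754j  (running Σ = -0.10044 + 0.11636j)
  m=3: (-0.36545 + 0.01032j) × (-0.00863 - 0.05070j) = 0.00368 + 0.01844j  (running Σ = -0.09676 + 0.13480j)
  m=4: (-0.25569 - 0.40671j) × (0.32620 - 0.07459j) = -0.11374 - 0.11360j  (running Σ = -0.21050 + 0.02120j)
  m=5: (0.14980 - 0.29019j) × (-0.01329 - 0.04604j) = -0.01535 - 0.00304j  (running Σ = -0.22585 + 0.01816j)
  m=6: (0.14530 - 0.00821j) × (0.35274 - 0.12366j) = 0.05024 - 0.02087j  (running Σ = -0.17561 - 0.00270j)
  m=7: (0.02441 + 0.03650j) × (-0.01555 - 0.03747j) = 0.00099 - 0.00148j  (running Σ = -0.17463 - 0.00419j)
  m=8: (-0.00353 + 0.00733j) × (0.46349 - 0.22365j) = 0.00001 + 0.00419j  (running Σ = -0.17462 + 0.00000j)
Total Σ_m = -0.17462 + 0.00000j. Multiply by 0.739198: -0.12908 + 0.00000j. P_8(cos γ) = -0.129080

-0.129080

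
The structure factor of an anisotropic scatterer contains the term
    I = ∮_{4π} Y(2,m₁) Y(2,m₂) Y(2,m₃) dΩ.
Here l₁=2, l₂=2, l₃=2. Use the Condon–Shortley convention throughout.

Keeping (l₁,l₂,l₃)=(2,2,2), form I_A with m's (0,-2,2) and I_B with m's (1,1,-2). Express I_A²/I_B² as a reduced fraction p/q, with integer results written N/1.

2/3

l's match ⇒ only the (l;m) 3-j factors differ between A and B.
A: triangle coeff Δ(2,2,2) = 1/630; Σ_t [0,0]: t=0:+1/8 = 1/8; (3j)²=2/35 [(2 2 2; 0 -2 2)], sign=+1
B: triangle coeff Δ(2,2,2) = 1/630; Σ_t [1,1]: t=1:−1/4 = -1/4; (3j)²=3/35 [(2 2 2; 1 1 -2)], sign=-1
I_A²/I_B² = (2/35)/(3/35) = 2/3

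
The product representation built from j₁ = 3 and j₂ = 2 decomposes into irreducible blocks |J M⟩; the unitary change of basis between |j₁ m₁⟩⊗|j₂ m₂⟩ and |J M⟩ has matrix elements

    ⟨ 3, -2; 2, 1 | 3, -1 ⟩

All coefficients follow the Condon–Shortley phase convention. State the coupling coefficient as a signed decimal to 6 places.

j₁+j₂−J=2  J+j₁−j₂=4  J−j₁+j₂=2  j₁+j₂+J+1=9
(j₁±m₁, j₂±m₂, J±M) = (1,5,3,1,2,4)
P² = 64
sum k=1..2:
  [1] −1/48 = -1/48
  [2] +1/12 = 1/12
S = 1/16
C² = P²·S² = 1/4 ; C = +0.500000

+0.500000  (= +√(1/4))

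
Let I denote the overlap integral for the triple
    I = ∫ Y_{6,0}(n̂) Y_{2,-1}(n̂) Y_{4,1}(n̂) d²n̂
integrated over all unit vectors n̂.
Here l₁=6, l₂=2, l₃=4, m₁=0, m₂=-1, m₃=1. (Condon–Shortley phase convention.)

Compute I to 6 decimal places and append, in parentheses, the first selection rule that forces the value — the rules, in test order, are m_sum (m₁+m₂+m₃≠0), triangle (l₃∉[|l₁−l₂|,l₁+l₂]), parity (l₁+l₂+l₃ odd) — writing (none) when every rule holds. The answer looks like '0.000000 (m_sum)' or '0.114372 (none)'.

m-sum 0 ✓  L=12 even ✓  4≤4≤8 ✓
Π(2lᵢ+1) = 13×5×9 = 585
triangle coeff Δ(6,2,4) = 1/6435
Σ_t [2,2]: t=2:+1/2304 = 1/2304
(3j)²=5/143 [(6 2 4; 0 0 0)], sign=+1
Σ_t [1,1]: t=1:−1/4320 = -1/4320
(3j)²=8/429 [(6 2 4; 0 -1 1)], sign=+1
⇒ 4πI² = 600/1573
I = (+1)√(600/1573/(4π)) = 0.17422334
No selection rule forces the value: the integral is nonzero (none).

0.174223 (none)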